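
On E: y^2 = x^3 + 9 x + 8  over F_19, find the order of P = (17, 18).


Compute successive multiples of P until we hit O:
  1P = (17, 18)
  2P = (5, 8)
  3P = (13, 17)
  4P = (14, 16)
  5P = (18, 13)
  6P = (9, 18)
  7P = (12, 1)
  8P = (16, 12)
  ... (continuing to 19P)
  19P = O

ord(P) = 19


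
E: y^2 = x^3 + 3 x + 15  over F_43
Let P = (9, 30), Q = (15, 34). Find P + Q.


P != Q, so use the chord formula.
s = (y2 - y1) / (x2 - x1) = (4) / (6) mod 43 = 15
x3 = s^2 - x1 - x2 mod 43 = 15^2 - 9 - 15 = 29
y3 = s (x1 - x3) - y1 mod 43 = 15 * (9 - 29) - 30 = 14

P + Q = (29, 14)


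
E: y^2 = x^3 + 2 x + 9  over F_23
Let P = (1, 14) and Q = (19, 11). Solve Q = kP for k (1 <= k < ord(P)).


Enumerate multiples of P until we hit Q = (19, 11):
  1P = (1, 14)
  2P = (22, 11)
  3P = (8, 10)
  4P = (4, 14)
  5P = (18, 9)
  6P = (13, 22)
  7P = (12, 17)
  8P = (0, 3)
  9P = (5, 11)
  10P = (19, 11)
Match found at i = 10.

k = 10


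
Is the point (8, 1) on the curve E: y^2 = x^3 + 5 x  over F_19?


Check whether y^2 = x^3 + 5 x + 0 (mod 19) for (x, y) = (8, 1).
LHS: y^2 = 1^2 mod 19 = 1
RHS: x^3 + 5 x + 0 = 8^3 + 5*8 + 0 mod 19 = 1
LHS = RHS

Yes, on the curve


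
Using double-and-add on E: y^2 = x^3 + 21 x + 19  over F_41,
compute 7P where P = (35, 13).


k = 7 = 111_2 (binary, LSB first: 111)
Double-and-add from P = (35, 13):
  bit 0 = 1: acc = O + (35, 13) = (35, 13)
  bit 1 = 1: acc = (35, 13) + (22, 31) = (16, 8)
  bit 2 = 1: acc = (16, 8) + (33, 35) = (8, 24)

7P = (8, 24)


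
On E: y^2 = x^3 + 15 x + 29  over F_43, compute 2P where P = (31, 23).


Doubling: s = (3 x1^2 + a) / (2 y1)
s = (3*31^2 + 15) / (2*23) mod 43 = 20
x3 = s^2 - 2 x1 mod 43 = 20^2 - 2*31 = 37
y3 = s (x1 - x3) - y1 mod 43 = 20 * (31 - 37) - 23 = 29

2P = (37, 29)


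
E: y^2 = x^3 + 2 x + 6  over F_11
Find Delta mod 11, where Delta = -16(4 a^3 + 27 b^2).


4 a^3 + 27 b^2 = 4*2^3 + 27*6^2 = 32 + 972 = 1004
Delta = -16 * (1004) = -16064
Delta mod 11 = 7

Delta = 7 (mod 11)


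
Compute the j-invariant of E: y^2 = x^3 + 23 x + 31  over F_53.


Delta = -16(4 a^3 + 27 b^2) mod 53 = 38
-1728 * (4 a)^3 = -1728 * (4*23)^3 mod 53 = 40
j = 40 * 38^(-1) mod 53 = 15

j = 15 (mod 53)


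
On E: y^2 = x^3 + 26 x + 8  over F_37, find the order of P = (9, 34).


Compute successive multiples of P until we hit O:
  1P = (9, 34)
  2P = (30, 1)
  3P = (5, 2)
  4P = (13, 8)
  5P = (11, 16)
  6P = (24, 27)
  7P = (8, 5)
  8P = (10, 11)
  ... (continuing to 35P)
  35P = O

ord(P) = 35


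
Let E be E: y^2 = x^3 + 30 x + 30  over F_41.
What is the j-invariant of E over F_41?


Delta = -16(4 a^3 + 27 b^2) mod 41 = 30
-1728 * (4 a)^3 = -1728 * (4*30)^3 mod 41 = 39
j = 39 * 30^(-1) mod 41 = 30

j = 30 (mod 41)


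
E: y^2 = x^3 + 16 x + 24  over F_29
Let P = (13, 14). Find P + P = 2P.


Doubling: s = (3 x1^2 + a) / (2 y1)
s = (3*13^2 + 16) / (2*14) mod 29 = 28
x3 = s^2 - 2 x1 mod 29 = 28^2 - 2*13 = 4
y3 = s (x1 - x3) - y1 mod 29 = 28 * (13 - 4) - 14 = 6

2P = (4, 6)


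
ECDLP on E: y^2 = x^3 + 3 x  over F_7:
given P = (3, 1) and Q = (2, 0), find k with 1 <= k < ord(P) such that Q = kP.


Enumerate multiples of P until we hit Q = (2, 0):
  1P = (3, 1)
  2P = (2, 0)
Match found at i = 2.

k = 2


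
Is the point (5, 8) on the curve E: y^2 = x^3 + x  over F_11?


Check whether y^2 = x^3 + 1 x + 0 (mod 11) for (x, y) = (5, 8).
LHS: y^2 = 8^2 mod 11 = 9
RHS: x^3 + 1 x + 0 = 5^3 + 1*5 + 0 mod 11 = 9
LHS = RHS

Yes, on the curve


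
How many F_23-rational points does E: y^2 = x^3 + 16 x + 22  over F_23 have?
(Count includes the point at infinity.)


For each x in F_23, count y with y^2 = x^3 + 16 x + 22 mod 23:
  x = 1: RHS = 16, y in [4, 19]  -> 2 point(s)
  x = 2: RHS = 16, y in [4, 19]  -> 2 point(s)
  x = 4: RHS = 12, y in [9, 14]  -> 2 point(s)
  x = 6: RHS = 12, y in [9, 14]  -> 2 point(s)
  x = 8: RHS = 18, y in [8, 15]  -> 2 point(s)
  x = 10: RHS = 9, y in [3, 20]  -> 2 point(s)
  x = 13: RHS = 12, y in [9, 14]  -> 2 point(s)
  x = 14: RHS = 0, y in [0]  -> 1 point(s)
  x = 15: RHS = 3, y in [7, 16]  -> 2 point(s)
  x = 16: RHS = 4, y in [2, 21]  -> 2 point(s)
  x = 17: RHS = 9, y in [3, 20]  -> 2 point(s)
  x = 18: RHS = 1, y in [1, 22]  -> 2 point(s)
  x = 19: RHS = 9, y in [3, 20]  -> 2 point(s)
  x = 20: RHS = 16, y in [4, 19]  -> 2 point(s)
Affine points: 27. Add the point at infinity: total = 28.

#E(F_23) = 28


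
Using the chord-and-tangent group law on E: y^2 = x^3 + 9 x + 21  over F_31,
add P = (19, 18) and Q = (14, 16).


P != Q, so use the chord formula.
s = (y2 - y1) / (x2 - x1) = (29) / (26) mod 31 = 19
x3 = s^2 - x1 - x2 mod 31 = 19^2 - 19 - 14 = 18
y3 = s (x1 - x3) - y1 mod 31 = 19 * (19 - 18) - 18 = 1

P + Q = (18, 1)


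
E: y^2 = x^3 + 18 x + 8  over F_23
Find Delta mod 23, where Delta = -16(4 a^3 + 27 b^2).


4 a^3 + 27 b^2 = 4*18^3 + 27*8^2 = 23328 + 1728 = 25056
Delta = -16 * (25056) = -400896
Delta mod 23 = 17

Delta = 17 (mod 23)


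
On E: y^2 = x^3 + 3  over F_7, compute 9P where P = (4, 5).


k = 9 = 1001_2 (binary, LSB first: 1001)
Double-and-add from P = (4, 5):
  bit 0 = 1: acc = O + (4, 5) = (4, 5)
  bit 1 = 0: acc unchanged = (4, 5)
  bit 2 = 0: acc unchanged = (4, 5)
  bit 3 = 1: acc = (4, 5) + (5, 3) = (2, 5)

9P = (2, 5)


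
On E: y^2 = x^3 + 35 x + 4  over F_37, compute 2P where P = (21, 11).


Doubling: s = (3 x1^2 + a) / (2 y1)
s = (3*21^2 + 35) / (2*11) mod 37 = 18
x3 = s^2 - 2 x1 mod 37 = 18^2 - 2*21 = 23
y3 = s (x1 - x3) - y1 mod 37 = 18 * (21 - 23) - 11 = 27

2P = (23, 27)


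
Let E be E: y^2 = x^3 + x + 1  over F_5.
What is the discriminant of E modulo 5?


4 a^3 + 27 b^2 = 4*1^3 + 27*1^2 = 4 + 27 = 31
Delta = -16 * (31) = -496
Delta mod 5 = 4

Delta = 4 (mod 5)


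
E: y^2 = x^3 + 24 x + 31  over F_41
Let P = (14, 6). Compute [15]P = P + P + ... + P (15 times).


k = 15 = 1111_2 (binary, LSB first: 1111)
Double-and-add from P = (14, 6):
  bit 0 = 1: acc = O + (14, 6) = (14, 6)
  bit 1 = 1: acc = (14, 6) + (31, 29) = (35, 9)
  bit 2 = 1: acc = (35, 9) + (28, 33) = (9, 19)
  bit 3 = 1: acc = (9, 19) + (10, 0) = (14, 35)

15P = (14, 35)


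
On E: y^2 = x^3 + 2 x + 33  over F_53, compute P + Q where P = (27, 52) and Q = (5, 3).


P != Q, so use the chord formula.
s = (y2 - y1) / (x2 - x1) = (4) / (31) mod 53 = 48
x3 = s^2 - x1 - x2 mod 53 = 48^2 - 27 - 5 = 46
y3 = s (x1 - x3) - y1 mod 53 = 48 * (27 - 46) - 52 = 43

P + Q = (46, 43)


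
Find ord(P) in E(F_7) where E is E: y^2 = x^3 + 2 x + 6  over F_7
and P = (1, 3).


Compute successive multiples of P until we hit O:
  1P = (1, 3)
  2P = (2, 2)
  3P = (5, 1)
  4P = (3, 5)
  5P = (4, 1)
  6P = (4, 6)
  7P = (3, 2)
  8P = (5, 6)
  ... (continuing to 11P)
  11P = O

ord(P) = 11


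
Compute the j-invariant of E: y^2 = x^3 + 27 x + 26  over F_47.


Delta = -16(4 a^3 + 27 b^2) mod 47 = 8
-1728 * (4 a)^3 = -1728 * (4*27)^3 mod 47 = 10
j = 10 * 8^(-1) mod 47 = 13

j = 13 (mod 47)


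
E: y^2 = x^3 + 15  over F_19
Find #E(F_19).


For each x in F_19, count y with y^2 = x^3 + 0 x + 15 mod 19:
  x = 1: RHS = 16, y in [4, 15]  -> 2 point(s)
  x = 2: RHS = 4, y in [2, 17]  -> 2 point(s)
  x = 3: RHS = 4, y in [2, 17]  -> 2 point(s)
  x = 5: RHS = 7, y in [8, 11]  -> 2 point(s)
  x = 7: RHS = 16, y in [4, 15]  -> 2 point(s)
  x = 11: RHS = 16, y in [4, 15]  -> 2 point(s)
  x = 14: RHS = 4, y in [2, 17]  -> 2 point(s)
  x = 16: RHS = 7, y in [8, 11]  -> 2 point(s)
  x = 17: RHS = 7, y in [8, 11]  -> 2 point(s)
Affine points: 18. Add the point at infinity: total = 19.

#E(F_19) = 19


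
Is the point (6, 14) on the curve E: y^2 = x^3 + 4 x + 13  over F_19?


Check whether y^2 = x^3 + 4 x + 13 (mod 19) for (x, y) = (6, 14).
LHS: y^2 = 14^2 mod 19 = 6
RHS: x^3 + 4 x + 13 = 6^3 + 4*6 + 13 mod 19 = 6
LHS = RHS

Yes, on the curve


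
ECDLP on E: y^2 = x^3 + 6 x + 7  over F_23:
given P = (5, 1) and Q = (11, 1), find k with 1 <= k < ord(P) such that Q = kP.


Enumerate multiples of P until we hit Q = (11, 1):
  1P = (5, 1)
  2P = (3, 11)
  3P = (17, 13)
  4P = (2, 2)
  5P = (11, 1)
Match found at i = 5.

k = 5


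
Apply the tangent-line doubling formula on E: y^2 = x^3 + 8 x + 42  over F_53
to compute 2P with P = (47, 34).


Doubling: s = (3 x1^2 + a) / (2 y1)
s = (3*47^2 + 8) / (2*34) mod 53 = 36
x3 = s^2 - 2 x1 mod 53 = 36^2 - 2*47 = 36
y3 = s (x1 - x3) - y1 mod 53 = 36 * (47 - 36) - 34 = 44

2P = (36, 44)


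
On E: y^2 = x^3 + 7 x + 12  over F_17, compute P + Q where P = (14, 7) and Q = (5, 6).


P != Q, so use the chord formula.
s = (y2 - y1) / (x2 - x1) = (16) / (8) mod 17 = 2
x3 = s^2 - x1 - x2 mod 17 = 2^2 - 14 - 5 = 2
y3 = s (x1 - x3) - y1 mod 17 = 2 * (14 - 2) - 7 = 0

P + Q = (2, 0)


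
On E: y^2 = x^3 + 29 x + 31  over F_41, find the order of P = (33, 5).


Compute successive multiples of P until we hit O:
  1P = (33, 5)
  2P = (12, 4)
  3P = (0, 20)
  4P = (16, 32)
  5P = (8, 18)
  6P = (21, 15)
  7P = (23, 14)
  8P = (10, 3)
  ... (continuing to 48P)
  48P = O

ord(P) = 48


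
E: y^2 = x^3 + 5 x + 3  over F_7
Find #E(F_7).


For each x in F_7, count y with y^2 = x^3 + 5 x + 3 mod 7:
  x = 1: RHS = 2, y in [3, 4]  -> 2 point(s)
  x = 2: RHS = 0, y in [0]  -> 1 point(s)
  x = 6: RHS = 4, y in [2, 5]  -> 2 point(s)
Affine points: 5. Add the point at infinity: total = 6.

#E(F_7) = 6


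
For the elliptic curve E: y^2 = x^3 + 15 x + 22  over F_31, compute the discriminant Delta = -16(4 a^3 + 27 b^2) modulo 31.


4 a^3 + 27 b^2 = 4*15^3 + 27*22^2 = 13500 + 13068 = 26568
Delta = -16 * (26568) = -425088
Delta mod 31 = 15

Delta = 15 (mod 31)


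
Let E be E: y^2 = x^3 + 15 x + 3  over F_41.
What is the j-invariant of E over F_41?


Delta = -16(4 a^3 + 27 b^2) mod 41 = 36
-1728 * (4 a)^3 = -1728 * (4*15)^3 mod 41 = 10
j = 10 * 36^(-1) mod 41 = 39

j = 39 (mod 41)


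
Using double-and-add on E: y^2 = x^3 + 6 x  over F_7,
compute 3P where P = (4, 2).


k = 3 = 11_2 (binary, LSB first: 11)
Double-and-add from P = (4, 2):
  bit 0 = 1: acc = O + (4, 2) = (4, 2)
  bit 1 = 1: acc = (4, 2) + (1, 0) = (4, 5)

3P = (4, 5)


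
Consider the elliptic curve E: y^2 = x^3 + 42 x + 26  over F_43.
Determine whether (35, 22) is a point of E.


Check whether y^2 = x^3 + 42 x + 26 (mod 43) for (x, y) = (35, 22).
LHS: y^2 = 22^2 mod 43 = 11
RHS: x^3 + 42 x + 26 = 35^3 + 42*35 + 26 mod 43 = 38
LHS != RHS

No, not on the curve


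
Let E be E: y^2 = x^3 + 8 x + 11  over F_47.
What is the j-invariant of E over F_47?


Delta = -16(4 a^3 + 27 b^2) mod 47 = 30
-1728 * (4 a)^3 = -1728 * (4*8)^3 mod 47 = 5
j = 5 * 30^(-1) mod 47 = 8

j = 8 (mod 47)


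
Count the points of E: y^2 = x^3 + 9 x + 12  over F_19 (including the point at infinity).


For each x in F_19, count y with y^2 = x^3 + 9 x + 12 mod 19:
  x = 2: RHS = 0, y in [0]  -> 1 point(s)
  x = 3: RHS = 9, y in [3, 16]  -> 2 point(s)
  x = 4: RHS = 17, y in [6, 13]  -> 2 point(s)
  x = 5: RHS = 11, y in [7, 12]  -> 2 point(s)
  x = 6: RHS = 16, y in [4, 15]  -> 2 point(s)
  x = 7: RHS = 0, y in [0]  -> 1 point(s)
  x = 8: RHS = 7, y in [8, 11]  -> 2 point(s)
  x = 9: RHS = 5, y in [9, 10]  -> 2 point(s)
  x = 10: RHS = 0, y in [0]  -> 1 point(s)
  x = 11: RHS = 17, y in [6, 13]  -> 2 point(s)
  x = 12: RHS = 5, y in [9, 10]  -> 2 point(s)
  x = 15: RHS = 7, y in [8, 11]  -> 2 point(s)
  x = 17: RHS = 5, y in [9, 10]  -> 2 point(s)
Affine points: 23. Add the point at infinity: total = 24.

#E(F_19) = 24


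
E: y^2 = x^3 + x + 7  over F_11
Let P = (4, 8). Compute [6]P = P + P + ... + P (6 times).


k = 6 = 110_2 (binary, LSB first: 011)
Double-and-add from P = (4, 8):
  bit 0 = 0: acc unchanged = O
  bit 1 = 1: acc = O + (4, 3) = (4, 3)
  bit 2 = 1: acc = (4, 3) + (4, 8) = O

6P = O


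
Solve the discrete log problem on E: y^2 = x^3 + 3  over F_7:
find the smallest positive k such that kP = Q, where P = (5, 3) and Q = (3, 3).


Enumerate multiples of P until we hit Q = (3, 3):
  1P = (5, 3)
  2P = (1, 5)
  3P = (3, 3)
Match found at i = 3.

k = 3


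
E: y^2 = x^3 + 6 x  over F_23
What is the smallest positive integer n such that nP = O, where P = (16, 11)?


Compute successive multiples of P until we hit O:
  1P = (16, 11)
  2P = (9, 22)
  3P = (0, 0)
  4P = (9, 1)
  5P = (16, 12)
  6P = O

ord(P) = 6


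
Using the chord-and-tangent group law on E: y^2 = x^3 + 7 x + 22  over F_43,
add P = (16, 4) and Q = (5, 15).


P != Q, so use the chord formula.
s = (y2 - y1) / (x2 - x1) = (11) / (32) mod 43 = 42
x3 = s^2 - x1 - x2 mod 43 = 42^2 - 16 - 5 = 23
y3 = s (x1 - x3) - y1 mod 43 = 42 * (16 - 23) - 4 = 3

P + Q = (23, 3)


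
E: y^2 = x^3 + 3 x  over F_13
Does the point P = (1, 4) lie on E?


Check whether y^2 = x^3 + 3 x + 0 (mod 13) for (x, y) = (1, 4).
LHS: y^2 = 4^2 mod 13 = 3
RHS: x^3 + 3 x + 0 = 1^3 + 3*1 + 0 mod 13 = 4
LHS != RHS

No, not on the curve


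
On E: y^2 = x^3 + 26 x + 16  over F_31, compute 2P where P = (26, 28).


Doubling: s = (3 x1^2 + a) / (2 y1)
s = (3*26^2 + 26) / (2*28) mod 31 = 9
x3 = s^2 - 2 x1 mod 31 = 9^2 - 2*26 = 29
y3 = s (x1 - x3) - y1 mod 31 = 9 * (26 - 29) - 28 = 7

2P = (29, 7)


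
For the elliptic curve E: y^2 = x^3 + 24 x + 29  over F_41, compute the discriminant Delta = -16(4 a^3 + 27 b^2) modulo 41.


4 a^3 + 27 b^2 = 4*24^3 + 27*29^2 = 55296 + 22707 = 78003
Delta = -16 * (78003) = -1248048
Delta mod 41 = 33

Delta = 33 (mod 41)


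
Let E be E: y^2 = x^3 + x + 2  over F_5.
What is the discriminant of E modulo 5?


4 a^3 + 27 b^2 = 4*1^3 + 27*2^2 = 4 + 108 = 112
Delta = -16 * (112) = -1792
Delta mod 5 = 3

Delta = 3 (mod 5)


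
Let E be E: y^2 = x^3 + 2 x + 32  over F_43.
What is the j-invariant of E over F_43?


Delta = -16(4 a^3 + 27 b^2) mod 43 = 20
-1728 * (4 a)^3 = -1728 * (4*2)^3 mod 43 = 32
j = 32 * 20^(-1) mod 43 = 36

j = 36 (mod 43)


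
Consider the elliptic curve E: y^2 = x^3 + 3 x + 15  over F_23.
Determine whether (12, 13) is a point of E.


Check whether y^2 = x^3 + 3 x + 15 (mod 23) for (x, y) = (12, 13).
LHS: y^2 = 13^2 mod 23 = 8
RHS: x^3 + 3 x + 15 = 12^3 + 3*12 + 15 mod 23 = 8
LHS = RHS

Yes, on the curve


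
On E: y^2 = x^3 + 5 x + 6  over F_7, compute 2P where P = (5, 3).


Doubling: s = (3 x1^2 + a) / (2 y1)
s = (3*5^2 + 5) / (2*3) mod 7 = 4
x3 = s^2 - 2 x1 mod 7 = 4^2 - 2*5 = 6
y3 = s (x1 - x3) - y1 mod 7 = 4 * (5 - 6) - 3 = 0

2P = (6, 0)


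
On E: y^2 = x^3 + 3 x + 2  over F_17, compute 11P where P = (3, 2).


k = 11 = 1011_2 (binary, LSB first: 1101)
Double-and-add from P = (3, 2):
  bit 0 = 1: acc = O + (3, 2) = (3, 2)
  bit 1 = 1: acc = (3, 2) + (12, 7) = (0, 11)
  bit 2 = 0: acc unchanged = (0, 11)
  bit 3 = 1: acc = (0, 11) + (14, 0) = (7, 3)

11P = (7, 3)


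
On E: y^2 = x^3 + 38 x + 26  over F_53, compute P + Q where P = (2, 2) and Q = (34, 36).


P != Q, so use the chord formula.
s = (y2 - y1) / (x2 - x1) = (34) / (32) mod 53 = 11
x3 = s^2 - x1 - x2 mod 53 = 11^2 - 2 - 34 = 32
y3 = s (x1 - x3) - y1 mod 53 = 11 * (2 - 32) - 2 = 39

P + Q = (32, 39)


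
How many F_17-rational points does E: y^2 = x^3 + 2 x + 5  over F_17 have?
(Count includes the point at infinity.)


For each x in F_17, count y with y^2 = x^3 + 2 x + 5 mod 17:
  x = 1: RHS = 8, y in [5, 12]  -> 2 point(s)
  x = 2: RHS = 0, y in [0]  -> 1 point(s)
  x = 3: RHS = 4, y in [2, 15]  -> 2 point(s)
  x = 4: RHS = 9, y in [3, 14]  -> 2 point(s)
  x = 5: RHS = 4, y in [2, 15]  -> 2 point(s)
  x = 9: RHS = 4, y in [2, 15]  -> 2 point(s)
  x = 11: RHS = 15, y in [7, 10]  -> 2 point(s)
  x = 13: RHS = 1, y in [1, 16]  -> 2 point(s)
  x = 16: RHS = 2, y in [6, 11]  -> 2 point(s)
Affine points: 17. Add the point at infinity: total = 18.

#E(F_17) = 18


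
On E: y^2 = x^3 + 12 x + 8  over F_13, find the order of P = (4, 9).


Compute successive multiples of P until we hit O:
  1P = (4, 9)
  2P = (6, 6)
  3P = (2, 1)
  4P = (10, 6)
  5P = (9, 0)
  6P = (10, 7)
  7P = (2, 12)
  8P = (6, 7)
  ... (continuing to 10P)
  10P = O

ord(P) = 10


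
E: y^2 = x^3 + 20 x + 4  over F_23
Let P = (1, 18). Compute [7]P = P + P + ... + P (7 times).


k = 7 = 111_2 (binary, LSB first: 111)
Double-and-add from P = (1, 18):
  bit 0 = 1: acc = O + (1, 18) = (1, 18)
  bit 1 = 1: acc = (1, 18) + (21, 5) = (7, 2)
  bit 2 = 1: acc = (7, 2) + (17, 17) = (7, 21)

7P = (7, 21)


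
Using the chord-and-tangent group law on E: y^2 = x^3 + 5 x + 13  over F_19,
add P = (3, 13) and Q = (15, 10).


P != Q, so use the chord formula.
s = (y2 - y1) / (x2 - x1) = (16) / (12) mod 19 = 14
x3 = s^2 - x1 - x2 mod 19 = 14^2 - 3 - 15 = 7
y3 = s (x1 - x3) - y1 mod 19 = 14 * (3 - 7) - 13 = 7

P + Q = (7, 7)


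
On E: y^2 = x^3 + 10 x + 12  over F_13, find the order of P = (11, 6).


Compute successive multiples of P until we hit O:
  1P = (11, 6)
  2P = (7, 10)
  3P = (9, 5)
  4P = (3, 11)
  5P = (0, 5)
  6P = (12, 1)
  7P = (2, 1)
  8P = (4, 8)
  ... (continuing to 19P)
  19P = O

ord(P) = 19


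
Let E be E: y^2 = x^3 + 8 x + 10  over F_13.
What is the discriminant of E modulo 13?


4 a^3 + 27 b^2 = 4*8^3 + 27*10^2 = 2048 + 2700 = 4748
Delta = -16 * (4748) = -75968
Delta mod 13 = 4

Delta = 4 (mod 13)


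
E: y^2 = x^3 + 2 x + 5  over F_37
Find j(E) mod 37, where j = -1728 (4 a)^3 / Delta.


Delta = -16(4 a^3 + 27 b^2) mod 37 = 10
-1728 * (4 a)^3 = -1728 * (4*2)^3 mod 37 = 8
j = 8 * 10^(-1) mod 37 = 23

j = 23 (mod 37)


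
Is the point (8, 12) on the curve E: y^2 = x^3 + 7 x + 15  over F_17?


Check whether y^2 = x^3 + 7 x + 15 (mod 17) for (x, y) = (8, 12).
LHS: y^2 = 12^2 mod 17 = 8
RHS: x^3 + 7 x + 15 = 8^3 + 7*8 + 15 mod 17 = 5
LHS != RHS

No, not on the curve


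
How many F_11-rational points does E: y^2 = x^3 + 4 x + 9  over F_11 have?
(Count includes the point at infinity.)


For each x in F_11, count y with y^2 = x^3 + 4 x + 9 mod 11:
  x = 0: RHS = 9, y in [3, 8]  -> 2 point(s)
  x = 1: RHS = 3, y in [5, 6]  -> 2 point(s)
  x = 2: RHS = 3, y in [5, 6]  -> 2 point(s)
  x = 3: RHS = 4, y in [2, 9]  -> 2 point(s)
  x = 4: RHS = 1, y in [1, 10]  -> 2 point(s)
  x = 5: RHS = 0, y in [0]  -> 1 point(s)
  x = 8: RHS = 3, y in [5, 6]  -> 2 point(s)
  x = 9: RHS = 4, y in [2, 9]  -> 2 point(s)
  x = 10: RHS = 4, y in [2, 9]  -> 2 point(s)
Affine points: 17. Add the point at infinity: total = 18.

#E(F_11) = 18


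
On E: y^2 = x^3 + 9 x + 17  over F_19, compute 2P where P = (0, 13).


Doubling: s = (3 x1^2 + a) / (2 y1)
s = (3*0^2 + 9) / (2*13) mod 19 = 4
x3 = s^2 - 2 x1 mod 19 = 4^2 - 2*0 = 16
y3 = s (x1 - x3) - y1 mod 19 = 4 * (0 - 16) - 13 = 18

2P = (16, 18)


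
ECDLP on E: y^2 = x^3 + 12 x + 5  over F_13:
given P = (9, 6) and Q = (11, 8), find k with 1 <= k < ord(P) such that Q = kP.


Enumerate multiples of P until we hit Q = (11, 8):
  1P = (9, 6)
  2P = (7, 4)
  3P = (11, 5)
  4P = (3, 4)
  5P = (4, 0)
  6P = (3, 9)
  7P = (11, 8)
Match found at i = 7.

k = 7


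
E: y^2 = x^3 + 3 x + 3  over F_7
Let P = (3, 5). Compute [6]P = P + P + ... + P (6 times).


k = 6 = 110_2 (binary, LSB first: 011)
Double-and-add from P = (3, 5):
  bit 0 = 0: acc unchanged = O
  bit 1 = 1: acc = O + (3, 2) = (3, 2)
  bit 2 = 1: acc = (3, 2) + (3, 5) = O

6P = O


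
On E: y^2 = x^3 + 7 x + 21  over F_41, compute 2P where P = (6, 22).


Doubling: s = (3 x1^2 + a) / (2 y1)
s = (3*6^2 + 7) / (2*22) mod 41 = 11
x3 = s^2 - 2 x1 mod 41 = 11^2 - 2*6 = 27
y3 = s (x1 - x3) - y1 mod 41 = 11 * (6 - 27) - 22 = 34

2P = (27, 34)


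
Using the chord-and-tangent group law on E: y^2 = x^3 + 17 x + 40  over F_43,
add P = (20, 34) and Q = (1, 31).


P != Q, so use the chord formula.
s = (y2 - y1) / (x2 - x1) = (40) / (24) mod 43 = 16
x3 = s^2 - x1 - x2 mod 43 = 16^2 - 20 - 1 = 20
y3 = s (x1 - x3) - y1 mod 43 = 16 * (20 - 20) - 34 = 9

P + Q = (20, 9)


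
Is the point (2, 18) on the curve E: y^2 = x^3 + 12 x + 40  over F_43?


Check whether y^2 = x^3 + 12 x + 40 (mod 43) for (x, y) = (2, 18).
LHS: y^2 = 18^2 mod 43 = 23
RHS: x^3 + 12 x + 40 = 2^3 + 12*2 + 40 mod 43 = 29
LHS != RHS

No, not on the curve


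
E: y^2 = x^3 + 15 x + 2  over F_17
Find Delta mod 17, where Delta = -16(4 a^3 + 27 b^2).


4 a^3 + 27 b^2 = 4*15^3 + 27*2^2 = 13500 + 108 = 13608
Delta = -16 * (13608) = -217728
Delta mod 17 = 8

Delta = 8 (mod 17)


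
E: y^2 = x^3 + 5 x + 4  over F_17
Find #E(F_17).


For each x in F_17, count y with y^2 = x^3 + 5 x + 4 mod 17:
  x = 0: RHS = 4, y in [2, 15]  -> 2 point(s)
  x = 5: RHS = 1, y in [1, 16]  -> 2 point(s)
  x = 7: RHS = 8, y in [5, 12]  -> 2 point(s)
  x = 9: RHS = 13, y in [8, 9]  -> 2 point(s)
  x = 10: RHS = 0, y in [0]  -> 1 point(s)
  x = 11: RHS = 13, y in [8, 9]  -> 2 point(s)
  x = 14: RHS = 13, y in [8, 9]  -> 2 point(s)
  x = 16: RHS = 15, y in [7, 10]  -> 2 point(s)
Affine points: 15. Add the point at infinity: total = 16.

#E(F_17) = 16


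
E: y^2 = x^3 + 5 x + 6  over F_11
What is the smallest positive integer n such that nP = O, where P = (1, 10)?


Compute successive multiples of P until we hit O:
  1P = (1, 10)
  2P = (3, 9)
  3P = (10, 0)
  4P = (3, 2)
  5P = (1, 1)
  6P = O

ord(P) = 6


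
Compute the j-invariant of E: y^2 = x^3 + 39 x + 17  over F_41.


Delta = -16(4 a^3 + 27 b^2) mod 41 = 17
-1728 * (4 a)^3 = -1728 * (4*39)^3 mod 41 = 38
j = 38 * 17^(-1) mod 41 = 36

j = 36 (mod 41)


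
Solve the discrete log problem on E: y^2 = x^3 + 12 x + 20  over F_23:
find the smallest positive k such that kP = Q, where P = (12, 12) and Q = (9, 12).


Enumerate multiples of P until we hit Q = (9, 12):
  1P = (12, 12)
  2P = (2, 12)
  3P = (9, 11)
  4P = (20, 16)
  5P = (20, 7)
  6P = (9, 12)
Match found at i = 6.

k = 6


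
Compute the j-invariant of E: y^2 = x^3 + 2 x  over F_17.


Delta = -16(4 a^3 + 27 b^2) mod 17 = 15
-1728 * (4 a)^3 = -1728 * (4*2)^3 mod 17 = 12
j = 12 * 15^(-1) mod 17 = 11

j = 11 (mod 17)


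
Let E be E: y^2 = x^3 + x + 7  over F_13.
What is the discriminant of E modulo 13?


4 a^3 + 27 b^2 = 4*1^3 + 27*7^2 = 4 + 1323 = 1327
Delta = -16 * (1327) = -21232
Delta mod 13 = 10

Delta = 10 (mod 13)


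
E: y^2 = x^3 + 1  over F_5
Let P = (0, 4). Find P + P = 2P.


Doubling: s = (3 x1^2 + a) / (2 y1)
s = (3*0^2 + 0) / (2*4) mod 5 = 0
x3 = s^2 - 2 x1 mod 5 = 0^2 - 2*0 = 0
y3 = s (x1 - x3) - y1 mod 5 = 0 * (0 - 0) - 4 = 1

2P = (0, 1)


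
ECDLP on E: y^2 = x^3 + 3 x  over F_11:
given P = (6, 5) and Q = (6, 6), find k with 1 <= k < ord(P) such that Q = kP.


Enumerate multiples of P until we hit Q = (6, 6):
  1P = (6, 5)
  2P = (0, 0)
  3P = (6, 6)
Match found at i = 3.

k = 3


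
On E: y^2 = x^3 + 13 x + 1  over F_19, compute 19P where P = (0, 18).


k = 19 = 10011_2 (binary, LSB first: 11001)
Double-and-add from P = (0, 18):
  bit 0 = 1: acc = O + (0, 18) = (0, 18)
  bit 1 = 1: acc = (0, 18) + (9, 12) = (2, 15)
  bit 2 = 0: acc unchanged = (2, 15)
  bit 3 = 0: acc unchanged = (2, 15)
  bit 4 = 1: acc = (2, 15) + (16, 12) = (12, 17)

19P = (12, 17)


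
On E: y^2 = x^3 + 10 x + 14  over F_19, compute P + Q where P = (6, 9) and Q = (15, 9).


P != Q, so use the chord formula.
s = (y2 - y1) / (x2 - x1) = (0) / (9) mod 19 = 0
x3 = s^2 - x1 - x2 mod 19 = 0^2 - 6 - 15 = 17
y3 = s (x1 - x3) - y1 mod 19 = 0 * (6 - 17) - 9 = 10

P + Q = (17, 10)


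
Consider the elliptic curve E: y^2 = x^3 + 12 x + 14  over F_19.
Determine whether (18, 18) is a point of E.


Check whether y^2 = x^3 + 12 x + 14 (mod 19) for (x, y) = (18, 18).
LHS: y^2 = 18^2 mod 19 = 1
RHS: x^3 + 12 x + 14 = 18^3 + 12*18 + 14 mod 19 = 1
LHS = RHS

Yes, on the curve


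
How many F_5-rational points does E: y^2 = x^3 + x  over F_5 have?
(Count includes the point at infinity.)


For each x in F_5, count y with y^2 = x^3 + 1 x + 0 mod 5:
  x = 0: RHS = 0, y in [0]  -> 1 point(s)
  x = 2: RHS = 0, y in [0]  -> 1 point(s)
  x = 3: RHS = 0, y in [0]  -> 1 point(s)
Affine points: 3. Add the point at infinity: total = 4.

#E(F_5) = 4


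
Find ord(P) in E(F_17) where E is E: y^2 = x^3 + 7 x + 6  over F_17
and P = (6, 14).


Compute successive multiples of P until we hit O:
  1P = (6, 14)
  2P = (13, 4)
  3P = (16, 10)
  4P = (4, 9)
  5P = (9, 4)
  6P = (15, 16)
  7P = (12, 13)
  8P = (8, 9)
  ... (continuing to 21P)
  21P = O

ord(P) = 21


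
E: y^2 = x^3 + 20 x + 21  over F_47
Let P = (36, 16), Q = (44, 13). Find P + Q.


P != Q, so use the chord formula.
s = (y2 - y1) / (x2 - x1) = (44) / (8) mod 47 = 29
x3 = s^2 - x1 - x2 mod 47 = 29^2 - 36 - 44 = 9
y3 = s (x1 - x3) - y1 mod 47 = 29 * (36 - 9) - 16 = 15

P + Q = (9, 15)


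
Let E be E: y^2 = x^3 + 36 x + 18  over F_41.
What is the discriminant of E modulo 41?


4 a^3 + 27 b^2 = 4*36^3 + 27*18^2 = 186624 + 8748 = 195372
Delta = -16 * (195372) = -3125952
Delta mod 41 = 11

Delta = 11 (mod 41)


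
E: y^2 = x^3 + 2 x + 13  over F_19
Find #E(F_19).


For each x in F_19, count y with y^2 = x^3 + 2 x + 13 mod 19:
  x = 1: RHS = 16, y in [4, 15]  -> 2 point(s)
  x = 2: RHS = 6, y in [5, 14]  -> 2 point(s)
  x = 4: RHS = 9, y in [3, 16]  -> 2 point(s)
  x = 7: RHS = 9, y in [3, 16]  -> 2 point(s)
  x = 8: RHS = 9, y in [3, 16]  -> 2 point(s)
  x = 9: RHS = 0, y in [0]  -> 1 point(s)
  x = 10: RHS = 7, y in [8, 11]  -> 2 point(s)
  x = 11: RHS = 17, y in [6, 13]  -> 2 point(s)
  x = 12: RHS = 17, y in [6, 13]  -> 2 point(s)
  x = 14: RHS = 11, y in [7, 12]  -> 2 point(s)
  x = 15: RHS = 17, y in [6, 13]  -> 2 point(s)
  x = 17: RHS = 1, y in [1, 18]  -> 2 point(s)
Affine points: 23. Add the point at infinity: total = 24.

#E(F_19) = 24


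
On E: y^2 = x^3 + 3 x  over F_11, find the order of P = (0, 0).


Compute successive multiples of P until we hit O:
  1P = (0, 0)
  2P = O

ord(P) = 2


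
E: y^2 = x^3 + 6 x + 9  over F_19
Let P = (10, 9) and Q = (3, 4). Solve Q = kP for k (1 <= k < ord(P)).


Enumerate multiples of P until we hit Q = (3, 4):
  1P = (10, 9)
  2P = (3, 15)
  3P = (11, 0)
  4P = (3, 4)
Match found at i = 4.

k = 4


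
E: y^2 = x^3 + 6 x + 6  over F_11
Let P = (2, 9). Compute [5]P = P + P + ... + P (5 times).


k = 5 = 101_2 (binary, LSB first: 101)
Double-and-add from P = (2, 9):
  bit 0 = 1: acc = O + (2, 9) = (2, 9)
  bit 1 = 0: acc unchanged = (2, 9)
  bit 2 = 1: acc = (2, 9) + (6, 4) = (8, 4)

5P = (8, 4)


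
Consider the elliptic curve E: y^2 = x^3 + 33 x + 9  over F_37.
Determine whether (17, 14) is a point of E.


Check whether y^2 = x^3 + 33 x + 9 (mod 37) for (x, y) = (17, 14).
LHS: y^2 = 14^2 mod 37 = 11
RHS: x^3 + 33 x + 9 = 17^3 + 33*17 + 9 mod 37 = 7
LHS != RHS

No, not on the curve


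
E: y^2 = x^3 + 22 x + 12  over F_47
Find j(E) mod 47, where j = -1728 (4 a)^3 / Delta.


Delta = -16(4 a^3 + 27 b^2) mod 47 = 1
-1728 * (4 a)^3 = -1728 * (4*22)^3 mod 47 = 21
j = 21 * 1^(-1) mod 47 = 21

j = 21 (mod 47)


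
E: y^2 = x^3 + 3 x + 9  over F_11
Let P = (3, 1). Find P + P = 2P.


Doubling: s = (3 x1^2 + a) / (2 y1)
s = (3*3^2 + 3) / (2*1) mod 11 = 4
x3 = s^2 - 2 x1 mod 11 = 4^2 - 2*3 = 10
y3 = s (x1 - x3) - y1 mod 11 = 4 * (3 - 10) - 1 = 4

2P = (10, 4)


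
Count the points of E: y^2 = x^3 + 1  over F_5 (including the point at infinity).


For each x in F_5, count y with y^2 = x^3 + 0 x + 1 mod 5:
  x = 0: RHS = 1, y in [1, 4]  -> 2 point(s)
  x = 2: RHS = 4, y in [2, 3]  -> 2 point(s)
  x = 4: RHS = 0, y in [0]  -> 1 point(s)
Affine points: 5. Add the point at infinity: total = 6.

#E(F_5) = 6


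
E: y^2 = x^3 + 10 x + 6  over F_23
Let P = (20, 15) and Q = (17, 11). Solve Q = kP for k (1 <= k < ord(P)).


Enumerate multiples of P until we hit Q = (17, 11):
  1P = (20, 15)
  2P = (10, 5)
  3P = (17, 11)
Match found at i = 3.

k = 3


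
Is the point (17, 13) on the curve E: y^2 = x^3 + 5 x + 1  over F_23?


Check whether y^2 = x^3 + 5 x + 1 (mod 23) for (x, y) = (17, 13).
LHS: y^2 = 13^2 mod 23 = 8
RHS: x^3 + 5 x + 1 = 17^3 + 5*17 + 1 mod 23 = 8
LHS = RHS

Yes, on the curve


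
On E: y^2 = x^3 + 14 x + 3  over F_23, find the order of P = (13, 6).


Compute successive multiples of P until we hit O:
  1P = (13, 6)
  2P = (0, 16)
  3P = (11, 19)
  4P = (1, 8)
  5P = (2, 19)
  6P = (17, 5)
  7P = (6, 21)
  8P = (10, 4)
  ... (continuing to 30P)
  30P = O

ord(P) = 30


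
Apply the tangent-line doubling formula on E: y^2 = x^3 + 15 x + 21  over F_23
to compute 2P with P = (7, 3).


Doubling: s = (3 x1^2 + a) / (2 y1)
s = (3*7^2 + 15) / (2*3) mod 23 = 4
x3 = s^2 - 2 x1 mod 23 = 4^2 - 2*7 = 2
y3 = s (x1 - x3) - y1 mod 23 = 4 * (7 - 2) - 3 = 17

2P = (2, 17)


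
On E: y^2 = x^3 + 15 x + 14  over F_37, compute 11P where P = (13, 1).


k = 11 = 1011_2 (binary, LSB first: 1101)
Double-and-add from P = (13, 1):
  bit 0 = 1: acc = O + (13, 1) = (13, 1)
  bit 1 = 1: acc = (13, 1) + (15, 32) = (18, 14)
  bit 2 = 0: acc unchanged = (18, 14)
  bit 3 = 1: acc = (18, 14) + (20, 27) = (32, 6)

11P = (32, 6)


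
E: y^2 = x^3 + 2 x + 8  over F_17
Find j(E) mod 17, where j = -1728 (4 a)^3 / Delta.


Delta = -16(4 a^3 + 27 b^2) mod 17 = 9
-1728 * (4 a)^3 = -1728 * (4*2)^3 mod 17 = 12
j = 12 * 9^(-1) mod 17 = 7

j = 7 (mod 17)


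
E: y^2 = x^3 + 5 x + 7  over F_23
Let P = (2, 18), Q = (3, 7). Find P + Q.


P != Q, so use the chord formula.
s = (y2 - y1) / (x2 - x1) = (12) / (1) mod 23 = 12
x3 = s^2 - x1 - x2 mod 23 = 12^2 - 2 - 3 = 1
y3 = s (x1 - x3) - y1 mod 23 = 12 * (2 - 1) - 18 = 17

P + Q = (1, 17)


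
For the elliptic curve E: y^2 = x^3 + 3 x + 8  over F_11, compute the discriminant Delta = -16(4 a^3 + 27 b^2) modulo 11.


4 a^3 + 27 b^2 = 4*3^3 + 27*8^2 = 108 + 1728 = 1836
Delta = -16 * (1836) = -29376
Delta mod 11 = 5

Delta = 5 (mod 11)


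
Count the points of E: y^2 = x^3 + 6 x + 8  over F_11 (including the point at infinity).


For each x in F_11, count y with y^2 = x^3 + 6 x + 8 mod 11:
  x = 1: RHS = 4, y in [2, 9]  -> 2 point(s)
  x = 3: RHS = 9, y in [3, 8]  -> 2 point(s)
  x = 5: RHS = 9, y in [3, 8]  -> 2 point(s)
  x = 10: RHS = 1, y in [1, 10]  -> 2 point(s)
Affine points: 8. Add the point at infinity: total = 9.

#E(F_11) = 9


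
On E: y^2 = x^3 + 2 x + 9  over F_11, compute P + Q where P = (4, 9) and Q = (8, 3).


P != Q, so use the chord formula.
s = (y2 - y1) / (x2 - x1) = (5) / (4) mod 11 = 4
x3 = s^2 - x1 - x2 mod 11 = 4^2 - 4 - 8 = 4
y3 = s (x1 - x3) - y1 mod 11 = 4 * (4 - 4) - 9 = 2

P + Q = (4, 2)


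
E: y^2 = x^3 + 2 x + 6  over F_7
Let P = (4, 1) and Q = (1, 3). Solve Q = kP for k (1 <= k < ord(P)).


Enumerate multiples of P until we hit Q = (1, 3):
  1P = (4, 1)
  2P = (1, 4)
  3P = (3, 5)
  4P = (2, 5)
  5P = (5, 1)
  6P = (5, 6)
  7P = (2, 2)
  8P = (3, 2)
  9P = (1, 3)
Match found at i = 9.

k = 9


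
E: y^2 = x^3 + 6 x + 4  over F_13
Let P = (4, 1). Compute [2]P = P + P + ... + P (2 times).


k = 2 = 10_2 (binary, LSB first: 01)
Double-and-add from P = (4, 1):
  bit 0 = 0: acc unchanged = O
  bit 1 = 1: acc = O + (6, 10) = (6, 10)

2P = (6, 10)


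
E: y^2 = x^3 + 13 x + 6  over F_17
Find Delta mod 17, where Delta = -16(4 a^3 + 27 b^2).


4 a^3 + 27 b^2 = 4*13^3 + 27*6^2 = 8788 + 972 = 9760
Delta = -16 * (9760) = -156160
Delta mod 17 = 2

Delta = 2 (mod 17)


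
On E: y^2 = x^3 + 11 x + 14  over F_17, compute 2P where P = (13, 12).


Doubling: s = (3 x1^2 + a) / (2 y1)
s = (3*13^2 + 11) / (2*12) mod 17 = 6
x3 = s^2 - 2 x1 mod 17 = 6^2 - 2*13 = 10
y3 = s (x1 - x3) - y1 mod 17 = 6 * (13 - 10) - 12 = 6

2P = (10, 6)


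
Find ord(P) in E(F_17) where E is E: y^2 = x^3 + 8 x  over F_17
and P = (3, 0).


Compute successive multiples of P until we hit O:
  1P = (3, 0)
  2P = O

ord(P) = 2


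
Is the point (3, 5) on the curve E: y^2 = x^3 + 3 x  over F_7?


Check whether y^2 = x^3 + 3 x + 0 (mod 7) for (x, y) = (3, 5).
LHS: y^2 = 5^2 mod 7 = 4
RHS: x^3 + 3 x + 0 = 3^3 + 3*3 + 0 mod 7 = 1
LHS != RHS

No, not on the curve


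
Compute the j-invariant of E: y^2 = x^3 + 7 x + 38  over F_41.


Delta = -16(4 a^3 + 27 b^2) mod 41 = 31
-1728 * (4 a)^3 = -1728 * (4*7)^3 mod 41 = 21
j = 21 * 31^(-1) mod 41 = 2

j = 2 (mod 41)


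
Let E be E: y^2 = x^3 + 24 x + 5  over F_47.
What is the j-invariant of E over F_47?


Delta = -16(4 a^3 + 27 b^2) mod 47 = 2
-1728 * (4 a)^3 = -1728 * (4*24)^3 mod 47 = 41
j = 41 * 2^(-1) mod 47 = 44

j = 44 (mod 47)


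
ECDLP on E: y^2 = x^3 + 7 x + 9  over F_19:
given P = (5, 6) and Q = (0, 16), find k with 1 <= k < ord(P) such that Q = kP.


Enumerate multiples of P until we hit Q = (0, 16):
  1P = (5, 6)
  2P = (14, 18)
  3P = (6, 18)
  4P = (0, 16)
Match found at i = 4.

k = 4


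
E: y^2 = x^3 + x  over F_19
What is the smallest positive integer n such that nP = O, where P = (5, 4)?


Compute successive multiples of P until we hit O:
  1P = (5, 4)
  2P = (9, 15)
  3P = (9, 4)
  4P = (5, 15)
  5P = O

ord(P) = 5


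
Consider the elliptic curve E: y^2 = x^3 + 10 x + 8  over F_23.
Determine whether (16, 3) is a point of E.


Check whether y^2 = x^3 + 10 x + 8 (mod 23) for (x, y) = (16, 3).
LHS: y^2 = 3^2 mod 23 = 9
RHS: x^3 + 10 x + 8 = 16^3 + 10*16 + 8 mod 23 = 9
LHS = RHS

Yes, on the curve


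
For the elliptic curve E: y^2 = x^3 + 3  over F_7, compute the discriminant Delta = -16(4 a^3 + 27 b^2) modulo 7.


4 a^3 + 27 b^2 = 4*0^3 + 27*3^2 = 0 + 243 = 243
Delta = -16 * (243) = -3888
Delta mod 7 = 4

Delta = 4 (mod 7)


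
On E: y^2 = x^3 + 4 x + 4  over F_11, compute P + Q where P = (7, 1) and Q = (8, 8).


P != Q, so use the chord formula.
s = (y2 - y1) / (x2 - x1) = (7) / (1) mod 11 = 7
x3 = s^2 - x1 - x2 mod 11 = 7^2 - 7 - 8 = 1
y3 = s (x1 - x3) - y1 mod 11 = 7 * (7 - 1) - 1 = 8

P + Q = (1, 8)


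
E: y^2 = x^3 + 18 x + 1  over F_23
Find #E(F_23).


For each x in F_23, count y with y^2 = x^3 + 18 x + 1 mod 23:
  x = 0: RHS = 1, y in [1, 22]  -> 2 point(s)
  x = 3: RHS = 13, y in [6, 17]  -> 2 point(s)
  x = 5: RHS = 9, y in [3, 20]  -> 2 point(s)
  x = 6: RHS = 3, y in [7, 16]  -> 2 point(s)
  x = 8: RHS = 13, y in [6, 17]  -> 2 point(s)
  x = 9: RHS = 18, y in [8, 15]  -> 2 point(s)
  x = 10: RHS = 8, y in [10, 13]  -> 2 point(s)
  x = 11: RHS = 12, y in [9, 14]  -> 2 point(s)
  x = 12: RHS = 13, y in [6, 17]  -> 2 point(s)
  x = 15: RHS = 12, y in [9, 14]  -> 2 point(s)
  x = 18: RHS = 16, y in [4, 19]  -> 2 point(s)
  x = 19: RHS = 3, y in [7, 16]  -> 2 point(s)
  x = 20: RHS = 12, y in [9, 14]  -> 2 point(s)
  x = 21: RHS = 3, y in [7, 16]  -> 2 point(s)
Affine points: 28. Add the point at infinity: total = 29.

#E(F_23) = 29


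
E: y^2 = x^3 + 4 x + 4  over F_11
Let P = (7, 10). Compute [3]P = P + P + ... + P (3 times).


k = 3 = 11_2 (binary, LSB first: 11)
Double-and-add from P = (7, 10):
  bit 0 = 1: acc = O + (7, 10) = (7, 10)
  bit 1 = 1: acc = (7, 10) + (2, 3) = (0, 2)

3P = (0, 2)


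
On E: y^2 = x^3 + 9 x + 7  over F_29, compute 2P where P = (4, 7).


Doubling: s = (3 x1^2 + a) / (2 y1)
s = (3*4^2 + 9) / (2*7) mod 29 = 2
x3 = s^2 - 2 x1 mod 29 = 2^2 - 2*4 = 25
y3 = s (x1 - x3) - y1 mod 29 = 2 * (4 - 25) - 7 = 9

2P = (25, 9)


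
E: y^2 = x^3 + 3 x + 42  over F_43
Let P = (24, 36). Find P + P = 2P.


Doubling: s = (3 x1^2 + a) / (2 y1)
s = (3*24^2 + 3) / (2*36) mod 43 = 33
x3 = s^2 - 2 x1 mod 43 = 33^2 - 2*24 = 9
y3 = s (x1 - x3) - y1 mod 43 = 33 * (24 - 9) - 36 = 29

2P = (9, 29)


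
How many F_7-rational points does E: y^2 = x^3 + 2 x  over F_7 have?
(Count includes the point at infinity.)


For each x in F_7, count y with y^2 = x^3 + 2 x + 0 mod 7:
  x = 0: RHS = 0, y in [0]  -> 1 point(s)
  x = 4: RHS = 2, y in [3, 4]  -> 2 point(s)
  x = 5: RHS = 2, y in [3, 4]  -> 2 point(s)
  x = 6: RHS = 4, y in [2, 5]  -> 2 point(s)
Affine points: 7. Add the point at infinity: total = 8.

#E(F_7) = 8


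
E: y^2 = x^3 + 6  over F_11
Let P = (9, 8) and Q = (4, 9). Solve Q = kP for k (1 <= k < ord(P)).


Enumerate multiples of P until we hit Q = (4, 9):
  1P = (9, 8)
  2P = (8, 1)
  3P = (10, 7)
  4P = (4, 9)
Match found at i = 4.

k = 4


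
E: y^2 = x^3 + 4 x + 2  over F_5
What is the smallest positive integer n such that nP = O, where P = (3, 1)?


Compute successive multiples of P until we hit O:
  1P = (3, 1)
  2P = (3, 4)
  3P = O

ord(P) = 3


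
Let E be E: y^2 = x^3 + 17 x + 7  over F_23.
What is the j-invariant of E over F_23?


Delta = -16(4 a^3 + 27 b^2) mod 23 = 16
-1728 * (4 a)^3 = -1728 * (4*17)^3 mod 23 = 3
j = 3 * 16^(-1) mod 23 = 16

j = 16 (mod 23)


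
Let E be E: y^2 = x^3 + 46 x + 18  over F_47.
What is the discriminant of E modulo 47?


4 a^3 + 27 b^2 = 4*46^3 + 27*18^2 = 389344 + 8748 = 398092
Delta = -16 * (398092) = -6369472
Delta mod 47 = 15

Delta = 15 (mod 47)


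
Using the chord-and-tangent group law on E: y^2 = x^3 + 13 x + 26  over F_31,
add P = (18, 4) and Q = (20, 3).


P != Q, so use the chord formula.
s = (y2 - y1) / (x2 - x1) = (30) / (2) mod 31 = 15
x3 = s^2 - x1 - x2 mod 31 = 15^2 - 18 - 20 = 1
y3 = s (x1 - x3) - y1 mod 31 = 15 * (18 - 1) - 4 = 3

P + Q = (1, 3)


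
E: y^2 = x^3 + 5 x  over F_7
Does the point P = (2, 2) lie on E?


Check whether y^2 = x^3 + 5 x + 0 (mod 7) for (x, y) = (2, 2).
LHS: y^2 = 2^2 mod 7 = 4
RHS: x^3 + 5 x + 0 = 2^3 + 5*2 + 0 mod 7 = 4
LHS = RHS

Yes, on the curve


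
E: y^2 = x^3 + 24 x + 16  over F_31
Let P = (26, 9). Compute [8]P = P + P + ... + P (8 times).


k = 8 = 1000_2 (binary, LSB first: 0001)
Double-and-add from P = (26, 9):
  bit 0 = 0: acc unchanged = O
  bit 1 = 0: acc unchanged = O
  bit 2 = 0: acc unchanged = O
  bit 3 = 1: acc = O + (17, 6) = (17, 6)

8P = (17, 6)


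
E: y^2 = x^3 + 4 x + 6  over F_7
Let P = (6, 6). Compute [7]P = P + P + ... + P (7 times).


k = 7 = 111_2 (binary, LSB first: 111)
Double-and-add from P = (6, 6):
  bit 0 = 1: acc = O + (6, 6) = (6, 6)
  bit 1 = 1: acc = (6, 6) + (2, 1) = (1, 2)
  bit 2 = 1: acc = (1, 2) + (4, 4) = (4, 3)

7P = (4, 3)


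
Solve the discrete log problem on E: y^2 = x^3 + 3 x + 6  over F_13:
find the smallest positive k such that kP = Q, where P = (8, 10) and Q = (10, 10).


Enumerate multiples of P until we hit Q = (10, 10):
  1P = (8, 10)
  2P = (10, 3)
  3P = (4, 2)
  4P = (5, 9)
  5P = (3, 9)
  6P = (1, 7)
  7P = (1, 6)
  8P = (3, 4)
  9P = (5, 4)
  10P = (4, 11)
  11P = (10, 10)
Match found at i = 11.

k = 11


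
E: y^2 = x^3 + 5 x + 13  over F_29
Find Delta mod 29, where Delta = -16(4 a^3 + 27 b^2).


4 a^3 + 27 b^2 = 4*5^3 + 27*13^2 = 500 + 4563 = 5063
Delta = -16 * (5063) = -81008
Delta mod 29 = 18

Delta = 18 (mod 29)


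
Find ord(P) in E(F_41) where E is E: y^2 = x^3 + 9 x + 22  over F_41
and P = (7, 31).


Compute successive multiples of P until we hit O:
  1P = (7, 31)
  2P = (37, 39)
  3P = (6, 13)
  4P = (24, 32)
  5P = (31, 11)
  6P = (39, 23)
  7P = (13, 32)
  8P = (29, 20)
  ... (continuing to 46P)
  46P = O

ord(P) = 46


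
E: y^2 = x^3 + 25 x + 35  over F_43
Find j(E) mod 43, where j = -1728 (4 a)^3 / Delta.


Delta = -16(4 a^3 + 27 b^2) mod 43 = 9
-1728 * (4 a)^3 = -1728 * (4*25)^3 mod 43 = 21
j = 21 * 9^(-1) mod 43 = 31

j = 31 (mod 43)


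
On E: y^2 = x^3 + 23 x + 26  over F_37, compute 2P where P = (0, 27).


Doubling: s = (3 x1^2 + a) / (2 y1)
s = (3*0^2 + 23) / (2*27) mod 37 = 34
x3 = s^2 - 2 x1 mod 37 = 34^2 - 2*0 = 9
y3 = s (x1 - x3) - y1 mod 37 = 34 * (0 - 9) - 27 = 0

2P = (9, 0)


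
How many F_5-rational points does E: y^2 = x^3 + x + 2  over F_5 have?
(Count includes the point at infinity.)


For each x in F_5, count y with y^2 = x^3 + 1 x + 2 mod 5:
  x = 1: RHS = 4, y in [2, 3]  -> 2 point(s)
  x = 4: RHS = 0, y in [0]  -> 1 point(s)
Affine points: 3. Add the point at infinity: total = 4.

#E(F_5) = 4


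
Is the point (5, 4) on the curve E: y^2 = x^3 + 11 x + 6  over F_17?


Check whether y^2 = x^3 + 11 x + 6 (mod 17) for (x, y) = (5, 4).
LHS: y^2 = 4^2 mod 17 = 16
RHS: x^3 + 11 x + 6 = 5^3 + 11*5 + 6 mod 17 = 16
LHS = RHS

Yes, on the curve


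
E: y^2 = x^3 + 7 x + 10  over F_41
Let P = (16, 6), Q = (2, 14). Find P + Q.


P != Q, so use the chord formula.
s = (y2 - y1) / (x2 - x1) = (8) / (27) mod 41 = 17
x3 = s^2 - x1 - x2 mod 41 = 17^2 - 16 - 2 = 25
y3 = s (x1 - x3) - y1 mod 41 = 17 * (16 - 25) - 6 = 5

P + Q = (25, 5)
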